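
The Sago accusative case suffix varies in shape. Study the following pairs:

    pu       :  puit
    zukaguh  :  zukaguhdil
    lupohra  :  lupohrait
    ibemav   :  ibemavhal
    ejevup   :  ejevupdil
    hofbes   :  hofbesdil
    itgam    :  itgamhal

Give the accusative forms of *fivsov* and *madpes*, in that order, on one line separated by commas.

fivsovhal, madpesdil

The pattern is voicing of the final sound: -dil when the stem ends in a voiceless consonant (*zukaguh*, *ejevup*, *hofbes*); -hal when the stem ends in a voiced consonant (*ibemav*, *itgam*); -it when the stem ends in a vowel (*pu*, *lupohra*).
The final sound of *fivsov* is /v/, which is a voiced consonant, so the suffix is -hal, giving *fivsovhal*.
*madpes* — final sound /s/ (a voiceless consonant) → -dil → *madpesdil*.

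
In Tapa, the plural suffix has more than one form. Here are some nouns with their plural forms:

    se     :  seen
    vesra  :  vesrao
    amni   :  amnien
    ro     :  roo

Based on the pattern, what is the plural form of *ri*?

Looking at the last vowel of each stem: -en when the last vowel of the stem is a front vowel (*se*, *amni*); -o when the last vowel of the stem is a back vowel (*vesra*, *ro*).
*ri*: last vowel = /i/, a front vowel → -en → *rien*.

rien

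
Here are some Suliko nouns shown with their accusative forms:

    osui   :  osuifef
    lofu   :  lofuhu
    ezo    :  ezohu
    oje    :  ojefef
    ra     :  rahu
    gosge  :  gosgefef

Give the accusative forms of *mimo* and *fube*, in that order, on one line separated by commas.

mimohu, fubefef

The suffix is conditioned by the last vowel: -fef when the last vowel of the stem is a front vowel (*osui*, *oje*, *gosge*); -hu when the last vowel of the stem is a back vowel (*lofu*, *ezo*, *ra*).
*mimo* — last vowel /o/ (a back vowel) → -hu → *mimohu*.
*fube* — last vowel /e/ (a front vowel) → -fef → *fubefef*.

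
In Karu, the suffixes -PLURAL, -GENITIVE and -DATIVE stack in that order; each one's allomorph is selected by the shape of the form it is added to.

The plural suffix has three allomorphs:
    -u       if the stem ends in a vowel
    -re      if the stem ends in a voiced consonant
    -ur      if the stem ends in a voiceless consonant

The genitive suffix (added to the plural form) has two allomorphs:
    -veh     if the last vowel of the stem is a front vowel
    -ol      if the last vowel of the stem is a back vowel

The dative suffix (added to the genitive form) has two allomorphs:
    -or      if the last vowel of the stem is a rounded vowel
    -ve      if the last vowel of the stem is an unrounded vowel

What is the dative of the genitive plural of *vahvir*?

*vahvir*: final sound = /r/, a voiced consonant → -re → *vahvirre*.
The plural form *vahvirre*: last vowel = /e/, a front vowel → -veh → *vahvirreveh*.
The genitive form *vahvirreveh* — last vowel /e/ (an unrounded vowel) → -ve → *vahvirrevehve*.

vahvirrevehve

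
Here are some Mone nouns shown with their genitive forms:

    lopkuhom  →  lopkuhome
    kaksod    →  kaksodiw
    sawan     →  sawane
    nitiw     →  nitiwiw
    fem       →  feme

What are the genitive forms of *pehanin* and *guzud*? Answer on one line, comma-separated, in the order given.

Looking at the final consonant of each stem: -e when the stem ends in a nasal (*lopkuhom*, *sawan*, *fem*); -iw when the stem ends in a non-nasal consonant (*kaksod*, *nitiw*).
*pehanin*: final consonant = /n/, a nasal → -e → *pehanine*.
The final consonant of *guzud* is /d/, which is non-nasal, so the suffix is -iw, giving *guzudiw*.

pehanine, guzudiw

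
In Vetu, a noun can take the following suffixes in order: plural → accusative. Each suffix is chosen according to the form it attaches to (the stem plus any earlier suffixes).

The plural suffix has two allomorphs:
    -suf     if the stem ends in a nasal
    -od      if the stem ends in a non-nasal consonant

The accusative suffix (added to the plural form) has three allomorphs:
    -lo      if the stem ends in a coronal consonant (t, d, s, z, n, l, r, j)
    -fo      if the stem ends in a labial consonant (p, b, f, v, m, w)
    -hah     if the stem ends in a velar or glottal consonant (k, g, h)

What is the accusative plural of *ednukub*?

Since the final consonant of *ednukub* is /b/ (non-nasal), it takes -od, giving *ednukubod*.
The plural form *ednukubod* — final consonant /d/ (coronal) → -lo → *ednukubodlo*.

ednukubodlo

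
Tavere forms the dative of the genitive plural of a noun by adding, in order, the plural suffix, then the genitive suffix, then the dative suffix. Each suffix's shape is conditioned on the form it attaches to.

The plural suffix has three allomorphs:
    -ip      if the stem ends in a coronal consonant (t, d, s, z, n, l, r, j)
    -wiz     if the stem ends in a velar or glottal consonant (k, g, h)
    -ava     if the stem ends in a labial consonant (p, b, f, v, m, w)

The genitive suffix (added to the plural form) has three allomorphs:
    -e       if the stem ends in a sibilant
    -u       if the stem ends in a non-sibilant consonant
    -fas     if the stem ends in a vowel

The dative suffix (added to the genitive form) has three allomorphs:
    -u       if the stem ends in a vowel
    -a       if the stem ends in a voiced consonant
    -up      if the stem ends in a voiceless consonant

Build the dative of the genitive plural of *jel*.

jelipuu

*jel* — final consonant /l/ (coronal) → -ip → *jelip*.
Since the final sound of the plural form *jelip* is /p/ (a non-sibilant consonant), it takes -u, giving *jelipu*.
The genitive form *jelipu* — final sound /u/ (a vowel) → -u → *jelipuu*.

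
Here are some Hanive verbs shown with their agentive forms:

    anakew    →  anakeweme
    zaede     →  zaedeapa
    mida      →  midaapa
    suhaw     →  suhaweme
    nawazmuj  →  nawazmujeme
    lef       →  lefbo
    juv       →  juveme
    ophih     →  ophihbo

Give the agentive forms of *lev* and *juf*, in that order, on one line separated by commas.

leveme, jufbo

Looking at the final sound of each stem: -bo when the stem ends in a voiceless consonant (*lef*, *ophih*); -eme when the stem ends in a voiced consonant (*anakew*, *suhaw*, *nawazmuj*, *juv*); -apa when the stem ends in a vowel (*zaede*, *mida*).
Since the final sound of *lev* is /v/ (a voiced consonant), it takes -eme, giving *leveme*.
Since the final sound of *juf* is /f/ (a voiceless consonant), it takes -bo, giving *jufbo*.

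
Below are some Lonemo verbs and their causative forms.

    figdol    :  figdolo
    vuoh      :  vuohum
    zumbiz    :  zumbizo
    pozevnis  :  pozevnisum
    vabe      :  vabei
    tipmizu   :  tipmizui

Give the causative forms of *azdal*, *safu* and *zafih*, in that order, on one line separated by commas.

azdalo, safui, zafihum

The alternation tracks the final sound of the stem — -um when the stem ends in a voiceless consonant (*vuoh*, *pozevnis*); -o when the stem ends in a voiced consonant (*figdol*, *zumbiz*); -i when the stem ends in a vowel (*vabe*, *tipmizu*).
The final sound of *azdal* is /l/, which is a voiced consonant, so the suffix is -o, giving *azdalo*.
*safu* — final sound /u/ (a vowel) → -i → *safui*.
The final sound of *zafih* is /h/, which is a voiceless consonant, so the suffix is -um, giving *zafihum*.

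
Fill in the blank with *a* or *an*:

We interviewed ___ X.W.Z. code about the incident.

The indefinite article is chosen by the initial *sound* of the following word, not its spelling.
The initialism *X.W.Z.* is read letter by letter; the first letter, X, is pronounced /ɛks/, which begins with a vowel sound.
So the article is *an*: We interviewed an X.W.Z. code about the incident.

an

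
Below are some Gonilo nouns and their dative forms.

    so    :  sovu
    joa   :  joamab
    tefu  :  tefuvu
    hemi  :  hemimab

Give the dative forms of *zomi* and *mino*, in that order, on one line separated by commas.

Looking at the last vowel of each stem: -vu when the last vowel of the stem is a rounded vowel (*so*, *tefu*); -mab when the last vowel of the stem is an unrounded vowel (*joa*, *hemi*).
*zomi* — last vowel /i/ (an unrounded vowel) → -mab → *zomimab*.
*mino* — last vowel /o/ (a rounded vowel) → -vu → *minovu*.

zomimab, minovu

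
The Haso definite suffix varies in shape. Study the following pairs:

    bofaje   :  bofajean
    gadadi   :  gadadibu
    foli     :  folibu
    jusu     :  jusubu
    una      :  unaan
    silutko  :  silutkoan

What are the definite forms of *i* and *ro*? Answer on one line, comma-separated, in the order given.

The suffix is conditioned by the last vowel: -bu when the last vowel of the stem is a high vowel (*gadadi*, *foli*, *jusu*); -an when the last vowel of the stem is a non-high vowel (*bofaje*, *una*, *silutko*).
Since the last vowel of *i* is /i/ (a high vowel), it takes -bu, giving *ibu*.
*ro*: last vowel = /o/, a non-high vowel → -an → *roan*.

ibu, roan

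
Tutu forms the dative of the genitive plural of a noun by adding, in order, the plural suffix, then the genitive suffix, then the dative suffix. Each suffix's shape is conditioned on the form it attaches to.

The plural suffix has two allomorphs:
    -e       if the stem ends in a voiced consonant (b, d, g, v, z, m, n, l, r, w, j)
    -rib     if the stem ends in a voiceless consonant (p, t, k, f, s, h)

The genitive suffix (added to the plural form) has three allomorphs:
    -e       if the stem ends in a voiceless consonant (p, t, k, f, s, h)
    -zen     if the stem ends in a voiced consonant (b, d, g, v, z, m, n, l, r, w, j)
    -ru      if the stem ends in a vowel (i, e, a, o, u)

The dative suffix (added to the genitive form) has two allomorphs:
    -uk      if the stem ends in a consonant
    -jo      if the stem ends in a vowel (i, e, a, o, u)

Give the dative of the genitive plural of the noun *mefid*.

Since the final consonant of *mefid* is /d/ (voiced), it takes -e, giving *mefide*.
The final sound of the plural form *mefide* is /e/, which is a vowel, so the genitive suffix is -ru, giving *mefideru*.
The genitive form *mefideru* — final sound /u/ (a vowel) → -jo → *mefiderujo*.

mefiderujo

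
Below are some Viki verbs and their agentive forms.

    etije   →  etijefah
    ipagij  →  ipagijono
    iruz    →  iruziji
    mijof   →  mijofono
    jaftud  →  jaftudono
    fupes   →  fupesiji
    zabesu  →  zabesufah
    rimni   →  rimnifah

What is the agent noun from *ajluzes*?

The pattern is sibilance of the final sound: -iji when the stem ends in a sibilant (*iruz*, *fupes*); -ono when the stem ends in a non-sibilant consonant (*ipagij*, *mijof*, *jaftud*); -fah when the stem ends in a vowel (*etije*, *zabesu*, *rimni*).
Since the final sound of *ajluzes* is /s/ (a sibilant), it takes -iji, giving *ajluzesiji*.

ajluzesiji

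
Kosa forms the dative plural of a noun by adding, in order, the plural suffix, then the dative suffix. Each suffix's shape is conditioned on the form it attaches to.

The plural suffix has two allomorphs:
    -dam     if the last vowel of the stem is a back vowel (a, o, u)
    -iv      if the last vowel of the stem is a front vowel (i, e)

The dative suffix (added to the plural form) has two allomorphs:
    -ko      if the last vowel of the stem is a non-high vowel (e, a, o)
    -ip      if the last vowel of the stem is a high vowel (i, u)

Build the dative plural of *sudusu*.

The last vowel of *sudusu* is /u/, which is a back vowel, so the plural suffix is -dam, giving *sudusudam*.
The last vowel of the plural form *sudusudam* is /a/, which is a non-high vowel, so the dative suffix is -ko, giving *sudusudamko*.

sudusudamko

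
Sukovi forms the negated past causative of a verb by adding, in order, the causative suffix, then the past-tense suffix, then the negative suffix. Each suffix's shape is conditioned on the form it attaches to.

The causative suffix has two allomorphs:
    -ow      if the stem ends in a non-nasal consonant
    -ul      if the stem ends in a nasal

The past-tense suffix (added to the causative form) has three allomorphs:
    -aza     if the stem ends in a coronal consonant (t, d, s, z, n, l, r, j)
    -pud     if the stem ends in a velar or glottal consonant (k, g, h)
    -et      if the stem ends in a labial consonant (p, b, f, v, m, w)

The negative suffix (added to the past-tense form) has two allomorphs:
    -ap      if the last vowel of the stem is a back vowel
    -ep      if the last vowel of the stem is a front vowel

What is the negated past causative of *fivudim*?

fivudimulazaap

*fivudim* — final consonant /m/ (a nasal) → -ul → *fivudimul*.
The causative form *fivudimul* — final consonant /l/ (coronal) → -aza → *fivudimulaza*.
The last vowel of the past-tense form *fivudimulaza* is /a/, which is a back vowel, so the negative suffix is -ap, giving *fivudimulazaap*.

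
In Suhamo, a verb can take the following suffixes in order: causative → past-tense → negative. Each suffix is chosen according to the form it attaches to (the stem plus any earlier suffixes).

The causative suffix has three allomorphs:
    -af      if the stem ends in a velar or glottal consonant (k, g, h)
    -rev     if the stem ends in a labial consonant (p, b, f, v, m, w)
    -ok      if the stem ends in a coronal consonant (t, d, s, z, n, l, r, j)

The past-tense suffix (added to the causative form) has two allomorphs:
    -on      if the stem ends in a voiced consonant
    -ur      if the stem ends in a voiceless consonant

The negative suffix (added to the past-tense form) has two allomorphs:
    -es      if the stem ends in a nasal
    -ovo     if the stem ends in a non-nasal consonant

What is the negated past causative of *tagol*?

tagolokurovo

Since the final consonant of *tagol* is /l/ (coronal), it takes -ok, giving *tagolok*.
The causative form *tagolok*: final consonant = /k/, voiceless → -ur → *tagolokur*.
The final consonant of the past-tense form *tagolokur* is /r/, which is non-nasal, so the negative suffix is -ovo, giving *tagolokurovo*.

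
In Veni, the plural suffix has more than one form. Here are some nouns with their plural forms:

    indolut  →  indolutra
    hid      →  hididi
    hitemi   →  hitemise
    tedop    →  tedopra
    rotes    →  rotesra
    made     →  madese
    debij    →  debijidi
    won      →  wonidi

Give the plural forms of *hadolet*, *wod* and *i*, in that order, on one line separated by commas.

hadoletra, wodidi, ise

The pattern is voicing of the final sound: -ra when the stem ends in a voiceless consonant (*indolut*, *tedop*, *rotes*); -idi when the stem ends in a voiced consonant (*hid*, *debij*, *won*); -se when the stem ends in a vowel (*hitemi*, *made*).
*hadolet*: final sound = /t/, a voiceless consonant → -ra → *hadoletra*.
Since the final sound of *wod* is /d/ (a voiced consonant), it takes -idi, giving *wodidi*.
*i* — final sound /i/ (a vowel) → -se → *ise*.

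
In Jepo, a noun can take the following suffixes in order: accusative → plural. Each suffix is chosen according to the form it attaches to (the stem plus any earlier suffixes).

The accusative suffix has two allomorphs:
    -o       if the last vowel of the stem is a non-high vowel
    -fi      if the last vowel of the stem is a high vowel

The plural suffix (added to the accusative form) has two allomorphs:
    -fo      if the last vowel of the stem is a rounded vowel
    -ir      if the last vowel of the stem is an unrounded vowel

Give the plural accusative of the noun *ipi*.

*ipi*: last vowel = /i/, a high vowel → -fi → *ipifi*.
The last vowel of the accusative form *ipifi* is /i/, which is an unrounded vowel, so the plural suffix is -ir, giving *ipifiir*.

ipifiir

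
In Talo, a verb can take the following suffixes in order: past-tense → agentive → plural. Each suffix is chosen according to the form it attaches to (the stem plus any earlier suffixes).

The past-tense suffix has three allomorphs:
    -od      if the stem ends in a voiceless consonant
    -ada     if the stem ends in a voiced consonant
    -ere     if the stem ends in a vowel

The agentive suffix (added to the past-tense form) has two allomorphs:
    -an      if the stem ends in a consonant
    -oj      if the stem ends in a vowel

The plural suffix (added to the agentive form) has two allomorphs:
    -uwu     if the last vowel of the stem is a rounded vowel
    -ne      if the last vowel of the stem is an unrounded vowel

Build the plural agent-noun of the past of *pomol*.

The final sound of *pomol* is /l/, which is a voiced consonant, so the past-tense suffix is -ada, giving *pomolada*.
The past-tense form *pomolada*: final sound = /a/, a vowel → -oj → *pomoladaoj*.
The last vowel of the agentive form *pomoladaoj* is /o/, which is a rounded vowel, so the plural suffix is -uwu, giving *pomoladaojuwu*.

pomoladaojuwu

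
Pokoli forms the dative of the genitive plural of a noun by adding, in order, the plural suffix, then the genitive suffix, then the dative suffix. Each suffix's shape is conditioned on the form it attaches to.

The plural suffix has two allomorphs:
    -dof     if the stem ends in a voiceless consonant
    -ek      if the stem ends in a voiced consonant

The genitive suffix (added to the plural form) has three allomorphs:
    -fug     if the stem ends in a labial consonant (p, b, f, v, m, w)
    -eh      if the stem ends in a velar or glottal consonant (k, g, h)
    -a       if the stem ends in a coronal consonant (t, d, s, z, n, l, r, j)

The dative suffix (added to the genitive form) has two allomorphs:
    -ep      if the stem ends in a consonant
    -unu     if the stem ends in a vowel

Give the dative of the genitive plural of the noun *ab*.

abekehep

*ab* — final consonant /b/ (voiced) → -ek → *abek*.
The plural form *abek*: final consonant = /k/, velar/glottal → -eh → *abekeh*.
The genitive form *abekeh*: final sound = /h/, a consonant → -ep → *abekehep*.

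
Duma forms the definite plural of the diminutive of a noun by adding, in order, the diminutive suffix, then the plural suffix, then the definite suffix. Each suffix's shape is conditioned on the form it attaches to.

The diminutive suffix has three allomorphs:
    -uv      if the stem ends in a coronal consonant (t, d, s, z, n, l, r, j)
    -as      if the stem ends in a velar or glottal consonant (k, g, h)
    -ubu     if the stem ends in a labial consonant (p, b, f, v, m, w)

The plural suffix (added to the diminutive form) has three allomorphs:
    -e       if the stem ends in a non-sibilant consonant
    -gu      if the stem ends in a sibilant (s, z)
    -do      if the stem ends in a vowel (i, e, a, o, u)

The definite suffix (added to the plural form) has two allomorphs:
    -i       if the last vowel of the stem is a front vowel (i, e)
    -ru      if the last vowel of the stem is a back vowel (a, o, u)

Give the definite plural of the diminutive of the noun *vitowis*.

vitowisuvei

The final consonant of *vitowis* is /s/, which is coronal, so the diminutive suffix is -uv, giving *vitowisuv*.
The final sound of the diminutive form *vitowisuv* is /v/, which is a non-sibilant consonant, so the plural suffix is -e, giving *vitowisuve*.
The plural form *vitowisuve*: last vowel = /e/, a front vowel → -i → *vitowisuvei*.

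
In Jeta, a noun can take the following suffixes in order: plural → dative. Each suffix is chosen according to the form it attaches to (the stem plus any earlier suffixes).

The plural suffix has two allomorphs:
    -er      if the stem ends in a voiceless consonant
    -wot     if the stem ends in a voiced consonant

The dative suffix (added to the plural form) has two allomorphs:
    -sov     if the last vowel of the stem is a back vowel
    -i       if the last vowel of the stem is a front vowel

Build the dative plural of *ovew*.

The final consonant of *ovew* is /w/, which is voiced, so the plural suffix is -wot, giving *ovewwot*.
The last vowel of the plural form *ovewwot* is /o/, which is a back vowel, so the dative suffix is -sov, giving *ovewwotsov*.

ovewwotsov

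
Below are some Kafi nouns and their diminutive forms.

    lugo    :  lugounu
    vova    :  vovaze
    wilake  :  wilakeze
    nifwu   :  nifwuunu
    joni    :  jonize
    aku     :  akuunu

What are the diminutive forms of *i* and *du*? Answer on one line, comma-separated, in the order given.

The pattern is rounding harmony: -unu when the last vowel of the stem is a rounded vowel (*lugo*, *nifwu*, *aku*); -ze when the last vowel of the stem is an unrounded vowel (*vova*, *wilake*, *joni*).
*i* — last vowel /i/ (an unrounded vowel) → -ze → *ize*.
Since the last vowel of *du* is /u/ (a rounded vowel), it takes -unu, giving *duunu*.

ize, duunu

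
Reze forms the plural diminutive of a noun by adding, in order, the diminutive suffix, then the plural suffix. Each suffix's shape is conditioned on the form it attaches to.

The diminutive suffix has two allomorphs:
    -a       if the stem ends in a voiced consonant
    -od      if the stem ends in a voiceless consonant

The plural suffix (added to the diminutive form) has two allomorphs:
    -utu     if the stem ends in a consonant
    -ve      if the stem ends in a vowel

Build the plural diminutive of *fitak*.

fitakodutu

The final consonant of *fitak* is /k/, which is voiceless, so the diminutive suffix is -od, giving *fitakod*.
The final sound of the diminutive form *fitakod* is /d/, which is a consonant, so the plural suffix is -utu, giving *fitakodutu*.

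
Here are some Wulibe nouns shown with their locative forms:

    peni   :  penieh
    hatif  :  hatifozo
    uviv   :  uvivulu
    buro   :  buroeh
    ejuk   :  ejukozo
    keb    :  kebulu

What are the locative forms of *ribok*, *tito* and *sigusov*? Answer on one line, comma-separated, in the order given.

The alternation tracks the final sound of the stem — -ozo when the stem ends in a voiceless consonant (*hatif*, *ejuk*); -ulu when the stem ends in a voiced consonant (*uviv*, *keb*); -eh when the stem ends in a vowel (*peni*, *buro*).
Since the final sound of *ribok* is /k/ (a voiceless consonant), it takes -ozo, giving *ribokozo*.
*tito* — final sound /o/ (a vowel) → -eh → *titoeh*.
Since the final sound of *sigusov* is /v/ (a voiced consonant), it takes -ulu, giving *sigusovulu*.

ribokozo, titoeh, sigusovulu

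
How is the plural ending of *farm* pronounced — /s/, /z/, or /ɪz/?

/z/

The stem *farm* ends in a voiced non-sibilant sound.
The plural suffix surfaces as /ɪz/ after sibilants, /s/ after other voiceless consonants, and /z/ after other voiced sounds.
So the plural -s on *farm* is pronounced /z/.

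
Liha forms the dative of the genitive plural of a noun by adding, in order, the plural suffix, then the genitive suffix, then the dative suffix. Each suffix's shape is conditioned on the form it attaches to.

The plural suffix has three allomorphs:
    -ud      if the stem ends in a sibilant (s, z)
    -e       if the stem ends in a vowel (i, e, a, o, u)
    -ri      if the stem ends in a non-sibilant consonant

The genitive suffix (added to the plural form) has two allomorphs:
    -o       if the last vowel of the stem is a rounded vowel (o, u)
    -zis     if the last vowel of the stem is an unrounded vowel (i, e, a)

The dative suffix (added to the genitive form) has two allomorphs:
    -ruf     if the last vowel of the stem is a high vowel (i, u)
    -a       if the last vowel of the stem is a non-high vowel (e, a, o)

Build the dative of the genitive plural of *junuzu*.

The final sound of *junuzu* is /u/, which is a vowel, so the plural suffix is -e, giving *junuzue*.
The plural form *junuzue*: last vowel = /e/, an unrounded vowel → -zis → *junuzuezis*.
Since the last vowel of the genitive form *junuzuezis* is /i/ (a high vowel), it takes -ruf, giving *junuzuezisruf*.

junuzuezisruf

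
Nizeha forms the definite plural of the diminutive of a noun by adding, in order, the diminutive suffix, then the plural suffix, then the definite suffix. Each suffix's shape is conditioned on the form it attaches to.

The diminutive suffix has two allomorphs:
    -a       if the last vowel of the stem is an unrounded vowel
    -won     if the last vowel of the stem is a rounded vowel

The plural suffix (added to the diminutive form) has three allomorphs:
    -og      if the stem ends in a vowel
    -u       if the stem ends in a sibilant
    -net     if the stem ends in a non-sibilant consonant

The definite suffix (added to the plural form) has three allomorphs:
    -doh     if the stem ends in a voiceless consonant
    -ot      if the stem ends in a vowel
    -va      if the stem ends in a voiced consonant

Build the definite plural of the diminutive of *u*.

*u*: last vowel = /u/, a rounded vowel → -won → *uwon*.
The final sound of the diminutive form *uwon* is /n/, which is a non-sibilant consonant, so the plural suffix is -net, giving *uwonnet*.
Since the final sound of the plural form *uwonnet* is /t/ (a voiceless consonant), it takes -doh, giving *uwonnetdoh*.

uwonnetdoh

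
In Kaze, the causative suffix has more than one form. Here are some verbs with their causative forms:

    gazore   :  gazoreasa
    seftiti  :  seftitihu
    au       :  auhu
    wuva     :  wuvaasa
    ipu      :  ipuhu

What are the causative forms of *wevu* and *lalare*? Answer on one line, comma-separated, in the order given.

The alternation tracks the last vowel of the stem — -hu when the last vowel of the stem is a high vowel (*seftiti*, *au*, *ipu*); -asa when the last vowel of the stem is a non-high vowel (*gazore*, *wuva*).
*wevu* — last vowel /u/ (a high vowel) → -hu → *wevuhu*.
Since the last vowel of *lalare* is /e/ (a non-high vowel), it takes -asa, giving *lalareasa*.

wevuhu, lalareasa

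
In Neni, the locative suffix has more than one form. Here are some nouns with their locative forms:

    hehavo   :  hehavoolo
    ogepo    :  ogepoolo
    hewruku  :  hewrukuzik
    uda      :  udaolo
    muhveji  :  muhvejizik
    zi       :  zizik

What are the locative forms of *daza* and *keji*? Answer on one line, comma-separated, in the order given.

Looking at the last vowel of each stem: -zik when the last vowel of the stem is a high vowel (*hewruku*, *muhveji*, *zi*); -olo when the last vowel of the stem is a non-high vowel (*hehavo*, *ogepo*, *uda*).
Since the last vowel of *daza* is /a/ (a non-high vowel), it takes -olo, giving *dazaolo*.
Since the last vowel of *keji* is /i/ (a high vowel), it takes -zik, giving *kejizik*.

dazaolo, kejizik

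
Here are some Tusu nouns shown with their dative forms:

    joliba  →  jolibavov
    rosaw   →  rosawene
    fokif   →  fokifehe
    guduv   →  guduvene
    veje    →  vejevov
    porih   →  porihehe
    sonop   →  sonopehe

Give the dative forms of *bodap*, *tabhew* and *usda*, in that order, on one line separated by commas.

bodapehe, tabhewene, usdavov

The suffix is conditioned by the final sound: -ehe when the stem ends in a voiceless consonant (*fokif*, *porih*, *sonop*); -ene when the stem ends in a voiced consonant (*rosaw*, *guduv*); -vov when the stem ends in a vowel (*joliba*, *veje*).
The final sound of *bodap* is /p/, which is a voiceless consonant, so the suffix is -ehe, giving *bodapehe*.
*tabhew* — final sound /w/ (a voiced consonant) → -ene → *tabhewene*.
Since the final sound of *usda* is /a/ (a vowel), it takes -vov, giving *usdavov*.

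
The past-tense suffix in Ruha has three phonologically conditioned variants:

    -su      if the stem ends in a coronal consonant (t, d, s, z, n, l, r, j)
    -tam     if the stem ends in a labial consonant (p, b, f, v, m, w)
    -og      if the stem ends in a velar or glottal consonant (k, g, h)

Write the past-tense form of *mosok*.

Since the final consonant of *mosok* is /k/ (velar/glottal), it takes -og, giving *mosokog*.

mosokog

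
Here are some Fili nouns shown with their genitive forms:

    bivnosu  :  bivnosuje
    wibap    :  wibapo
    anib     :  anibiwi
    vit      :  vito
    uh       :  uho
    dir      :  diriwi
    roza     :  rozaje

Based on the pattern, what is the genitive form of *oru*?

Looking at the final sound of each stem: -o when the stem ends in a voiceless consonant (*wibap*, *vit*, *uh*); -iwi when the stem ends in a voiced consonant (*anib*, *dir*); -je when the stem ends in a vowel (*bivnosu*, *roza*).
*oru* — final sound /u/ (a vowel) → -je → *oruje*.

oruje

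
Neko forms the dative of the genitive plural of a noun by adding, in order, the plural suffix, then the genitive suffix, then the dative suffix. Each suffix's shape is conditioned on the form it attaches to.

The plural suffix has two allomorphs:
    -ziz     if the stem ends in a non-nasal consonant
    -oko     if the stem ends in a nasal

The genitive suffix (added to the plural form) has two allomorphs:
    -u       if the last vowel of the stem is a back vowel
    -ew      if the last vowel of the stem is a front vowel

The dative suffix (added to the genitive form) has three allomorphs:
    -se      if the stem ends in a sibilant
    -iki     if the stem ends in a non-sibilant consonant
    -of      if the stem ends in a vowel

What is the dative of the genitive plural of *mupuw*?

mupuwzizewiki

*mupuw* — final consonant /w/ (non-nasal) → -ziz → *mupuwziz*.
The plural form *mupuwziz* — last vowel /i/ (a front vowel) → -ew → *mupuwzizew*.
Since the final sound of the genitive form *mupuwzizew* is /w/ (a non-sibilant consonant), it takes -iki, giving *mupuwzizewiki*.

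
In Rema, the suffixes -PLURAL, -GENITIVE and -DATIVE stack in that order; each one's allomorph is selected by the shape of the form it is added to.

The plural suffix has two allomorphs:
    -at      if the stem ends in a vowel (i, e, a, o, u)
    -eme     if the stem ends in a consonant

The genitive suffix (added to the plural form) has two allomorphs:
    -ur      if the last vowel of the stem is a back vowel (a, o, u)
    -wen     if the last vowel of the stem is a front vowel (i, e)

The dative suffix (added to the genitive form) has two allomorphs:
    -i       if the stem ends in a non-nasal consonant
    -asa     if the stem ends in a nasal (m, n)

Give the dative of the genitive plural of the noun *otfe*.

*otfe* — final sound /e/ (a vowel) → -at → *otfeat*.
The plural form *otfeat*: last vowel = /a/, a back vowel → -ur → *otfeatur*.
Since the final consonant of the genitive form *otfeatur* is /r/ (non-nasal), it takes -i, giving *otfeaturi*.

otfeaturi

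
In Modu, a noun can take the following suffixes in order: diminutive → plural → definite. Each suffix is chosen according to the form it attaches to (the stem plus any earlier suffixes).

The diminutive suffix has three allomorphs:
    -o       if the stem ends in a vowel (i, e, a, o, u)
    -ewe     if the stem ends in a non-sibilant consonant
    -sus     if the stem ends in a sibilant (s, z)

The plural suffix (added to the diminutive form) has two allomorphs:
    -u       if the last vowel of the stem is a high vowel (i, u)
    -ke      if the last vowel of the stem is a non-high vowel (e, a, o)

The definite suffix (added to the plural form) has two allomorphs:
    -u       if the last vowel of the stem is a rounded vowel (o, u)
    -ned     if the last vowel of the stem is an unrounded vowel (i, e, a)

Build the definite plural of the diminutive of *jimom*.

*jimom*: final sound = /m/, a non-sibilant consonant → -ewe → *jimomewe*.
Since the last vowel of the diminutive form *jimomewe* is /e/ (a non-high vowel), it takes -ke, giving *jimomeweke*.
The plural form *jimomeweke* — last vowel /e/ (an unrounded vowel) → -ned → *jimomewekened*.

jimomewekened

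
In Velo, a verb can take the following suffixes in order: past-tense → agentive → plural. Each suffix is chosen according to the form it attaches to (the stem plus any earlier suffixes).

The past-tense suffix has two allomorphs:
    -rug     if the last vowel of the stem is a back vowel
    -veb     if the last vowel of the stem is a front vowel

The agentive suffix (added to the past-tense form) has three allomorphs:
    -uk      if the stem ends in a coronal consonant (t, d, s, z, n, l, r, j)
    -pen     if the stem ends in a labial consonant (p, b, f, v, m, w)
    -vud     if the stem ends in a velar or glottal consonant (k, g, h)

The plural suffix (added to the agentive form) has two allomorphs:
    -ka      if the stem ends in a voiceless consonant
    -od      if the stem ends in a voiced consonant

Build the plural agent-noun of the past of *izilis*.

izilisvebpenod

*izilis* — last vowel /i/ (a front vowel) → -veb → *izilisveb*.
Since the final consonant of the past-tense form *izilisveb* is /b/ (labial), it takes -pen, giving *izilisvebpen*.
The agentive form *izilisvebpen*: final consonant = /n/, voiced → -od → *izilisvebpenod*.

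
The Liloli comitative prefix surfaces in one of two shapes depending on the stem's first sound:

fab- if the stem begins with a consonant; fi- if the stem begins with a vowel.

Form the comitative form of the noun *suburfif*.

*suburfif* — first sound /s/ (a consonant) → fab- → *fabsuburfif*.

fabsuburfif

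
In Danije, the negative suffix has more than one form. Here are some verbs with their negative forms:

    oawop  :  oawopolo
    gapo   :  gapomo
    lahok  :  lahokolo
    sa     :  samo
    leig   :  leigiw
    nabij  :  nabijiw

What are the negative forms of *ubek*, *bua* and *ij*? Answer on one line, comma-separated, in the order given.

The alternation tracks the final sound of the stem — -olo when the stem ends in a voiceless consonant (*oawop*, *lahok*); -iw when the stem ends in a voiced consonant (*leig*, *nabij*); -mo when the stem ends in a vowel (*gapo*, *sa*).
Since the final sound of *ubek* is /k/ (a voiceless consonant), it takes -olo, giving *ubekolo*.
Since the final sound of *bua* is /a/ (a vowel), it takes -mo, giving *buamo*.
Since the final sound of *ij* is /j/ (a voiced consonant), it takes -iw, giving *ijiw*.

ubekolo, buamo, ijiw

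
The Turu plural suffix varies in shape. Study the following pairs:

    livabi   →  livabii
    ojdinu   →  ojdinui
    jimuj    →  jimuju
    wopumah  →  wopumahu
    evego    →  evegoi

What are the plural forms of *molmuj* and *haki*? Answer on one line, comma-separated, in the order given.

molmuju, hakii

The alternation tracks the final sound of the stem — -u when the stem ends in a consonant (*jimuj*, *wopumah*); -i when the stem ends in a vowel (*livabi*, *ojdinu*, *evego*).
*molmuj*: final sound = /j/, a consonant → -u → *molmuju*.
*haki* — final sound /i/ (a vowel) → -i → *hakii*.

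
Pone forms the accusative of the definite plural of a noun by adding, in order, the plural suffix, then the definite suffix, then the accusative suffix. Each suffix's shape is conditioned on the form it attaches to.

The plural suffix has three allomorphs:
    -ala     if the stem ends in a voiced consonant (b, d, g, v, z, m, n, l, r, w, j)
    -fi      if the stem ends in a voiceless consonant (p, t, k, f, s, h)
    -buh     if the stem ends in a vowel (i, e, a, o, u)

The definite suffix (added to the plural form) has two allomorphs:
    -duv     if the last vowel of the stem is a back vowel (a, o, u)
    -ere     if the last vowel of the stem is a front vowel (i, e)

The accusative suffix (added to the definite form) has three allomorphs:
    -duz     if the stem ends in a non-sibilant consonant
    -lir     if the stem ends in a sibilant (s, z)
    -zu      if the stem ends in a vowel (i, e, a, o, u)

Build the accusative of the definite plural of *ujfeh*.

Since the final sound of *ujfeh* is /h/ (a voiceless consonant), it takes -fi, giving *ujfehfi*.
The last vowel of the plural form *ujfehfi* is /i/, which is a front vowel, so the definite suffix is -ere, giving *ujfehfiere*.
Since the final sound of the definite form *ujfehfiere* is /e/ (a vowel), it takes -zu, giving *ujfehfierezu*.

ujfehfierezu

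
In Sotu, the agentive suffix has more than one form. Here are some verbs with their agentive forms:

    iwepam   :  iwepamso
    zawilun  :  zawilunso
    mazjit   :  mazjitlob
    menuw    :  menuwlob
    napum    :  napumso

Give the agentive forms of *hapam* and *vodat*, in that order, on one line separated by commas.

hapamso, vodatlob

The alternation tracks the final consonant of the stem — -so when the stem ends in a nasal (*iwepam*, *zawilun*, *napum*); -lob when the stem ends in a non-nasal consonant (*mazjit*, *menuw*).
*hapam* — final consonant /m/ (a nasal) → -so → *hapamso*.
Since the final consonant of *vodat* is /t/ (non-nasal), it takes -lob, giving *vodatlob*.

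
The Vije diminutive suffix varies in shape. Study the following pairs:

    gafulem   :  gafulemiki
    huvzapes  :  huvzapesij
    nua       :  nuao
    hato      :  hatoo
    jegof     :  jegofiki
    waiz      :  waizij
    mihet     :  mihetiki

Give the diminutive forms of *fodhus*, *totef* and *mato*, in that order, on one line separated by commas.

fodhusij, totefiki, matoo

Looking at the final sound of each stem: -ij when the stem ends in a sibilant (*huvzapes*, *waiz*); -iki when the stem ends in a non-sibilant consonant (*gafulem*, *jegof*, *mihet*); -o when the stem ends in a vowel (*nua*, *hato*).
*fodhus* — final sound /s/ (a sibilant) → -ij → *fodhusij*.
Since the final sound of *totef* is /f/ (a non-sibilant consonant), it takes -iki, giving *totefiki*.
The final sound of *mato* is /o/, which is a vowel, so the suffix is -o, giving *matoo*.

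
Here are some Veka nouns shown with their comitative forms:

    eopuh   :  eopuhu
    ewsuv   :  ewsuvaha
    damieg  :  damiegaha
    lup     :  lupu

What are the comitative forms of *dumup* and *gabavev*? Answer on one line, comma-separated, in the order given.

Looking at the final consonant of each stem: -u when the stem ends in a voiceless consonant (*eopuh*, *lup*); -aha when the stem ends in a voiced consonant (*ewsuv*, *damieg*).
The final consonant of *dumup* is /p/, which is voiceless, so the suffix is -u, giving *dumupu*.
*gabavev* — final consonant /v/ (voiced) → -aha → *gabavevaha*.

dumupu, gabavevaha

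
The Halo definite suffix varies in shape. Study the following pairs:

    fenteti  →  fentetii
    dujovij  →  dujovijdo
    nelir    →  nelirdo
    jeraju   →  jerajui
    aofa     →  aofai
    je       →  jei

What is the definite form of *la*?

lai

Looking at the final sound of each stem: -do when the stem ends in a consonant (*dujovij*, *nelir*); -i when the stem ends in a vowel (*fenteti*, *jeraju*, *aofa*, *je*).
*la*: final sound = /a/, a vowel → -i → *lai*.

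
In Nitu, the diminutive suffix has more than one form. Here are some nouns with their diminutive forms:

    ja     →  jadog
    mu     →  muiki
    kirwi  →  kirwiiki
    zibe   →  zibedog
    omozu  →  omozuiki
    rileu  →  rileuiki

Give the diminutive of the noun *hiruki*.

The alternation tracks the last vowel of the stem — -iki when the last vowel of the stem is a high vowel (*mu*, *kirwi*, *omozu*, *rileu*); -dog when the last vowel of the stem is a non-high vowel (*ja*, *zibe*).
Since the last vowel of *hiruki* is /i/ (a high vowel), it takes -iki, giving *hirukiiki*.

hirukiiki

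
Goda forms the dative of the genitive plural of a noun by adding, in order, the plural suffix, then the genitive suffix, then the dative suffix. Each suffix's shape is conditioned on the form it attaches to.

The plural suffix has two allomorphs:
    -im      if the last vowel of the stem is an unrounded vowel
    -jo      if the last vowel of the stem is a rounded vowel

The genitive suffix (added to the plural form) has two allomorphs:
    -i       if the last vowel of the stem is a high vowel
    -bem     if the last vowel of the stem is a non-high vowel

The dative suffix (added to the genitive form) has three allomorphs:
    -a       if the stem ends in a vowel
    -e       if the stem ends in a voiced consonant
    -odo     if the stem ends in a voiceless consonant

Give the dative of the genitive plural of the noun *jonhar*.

jonharimia

*jonhar*: last vowel = /a/, an unrounded vowel → -im → *jonharim*.
The plural form *jonharim*: last vowel = /i/, a high vowel → -i → *jonharimi*.
Since the final sound of the genitive form *jonharimi* is /i/ (a vowel), it takes -a, giving *jonharimia*.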